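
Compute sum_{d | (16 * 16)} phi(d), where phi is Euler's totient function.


First, 16 * 16 = 256. One classical identity is sum_{d | n} phi(d) = n (each k in [1, n] has a unique gcd with n, and among the k's with gcd(k, n) = n/d there are phi(d) of them). So the sum equals 256. We also verify directly:
Divisors of 256: 1, 2, 4, 8, 16, 32, 64, 128, 256.
phi values: 1, 1, 2, 4, 8, 16, 32, 64, 128.
Sum = 256.

256


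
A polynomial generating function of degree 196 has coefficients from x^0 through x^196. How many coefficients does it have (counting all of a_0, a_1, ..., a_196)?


A polynomial of degree 196 takes the form a_0 + a_1 x + ... + a_196 x^196.
The number of coefficients is 196 + 1 = 197.

197


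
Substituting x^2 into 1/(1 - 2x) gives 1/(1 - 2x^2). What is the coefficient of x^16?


The coefficient of x^(2m) in 1/(1 - 2x^2) is 2^m.
With n = 16 = 2*8, the coefficient is 2^8 = 256.

256


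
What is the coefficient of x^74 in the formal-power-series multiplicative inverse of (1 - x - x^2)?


Let the inverse be f(x) = sum_{k>=0} a_k x^k. From f(x) * (1 - x - x^2) = 1 and matching coefficients:
 x^0: a_0 = 1.
 x^1: a_1 - a_0 = 0, so a_1 = 1.
 x^k (k >= 2): a_k - a_{k-1} - a_{k-2} = 0, i.e. a_k = a_{k-1} + a_{k-2}.
This is the Fibonacci-type recurrence shifted so that a_0 = a_1 = 1.
Iterating: a_0=1, a_1=1, a_2=2, a_3=3, a_4=5, a_5=8, a_6=13, a_7=21, a_8=34, a_9=55, ...
a_74 = 2111485077978050.

2111485077978050


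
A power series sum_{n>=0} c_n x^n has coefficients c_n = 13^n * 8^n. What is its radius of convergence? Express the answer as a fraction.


By the root test (Cauchy-Hadamard), the radius is R = 1 / limsup_n |c_n|^(1/n).
Here |c_n|^(1/n) = (13^n * 8^n)^(1/n) = 13 * 8 = 104 for all n.
So R = 1/104 = 1/104.

1/104


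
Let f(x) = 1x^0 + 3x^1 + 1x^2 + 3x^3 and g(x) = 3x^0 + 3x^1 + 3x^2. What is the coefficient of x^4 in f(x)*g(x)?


Cauchy product at x^4:
1*3 + 3*3
= 12

12


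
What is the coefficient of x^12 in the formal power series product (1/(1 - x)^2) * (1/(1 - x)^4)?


Combine the factors: (1/(1 - x)^2) * (1/(1 - x)^4) = 1/(1 - x)^6.
Then use 1/(1 - x)^r = sum_{k>=0} C(k + r - 1, r - 1) x^k with r = 6 and k = 12:
C(17, 5) = 6188.

6188


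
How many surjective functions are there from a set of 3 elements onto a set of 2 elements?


By inclusion-exclusion on which target elements are missed, the number of surjections from an n-set onto a k-set is
surj(n, k) = sum_{j=0}^{k} (-1)^j C(k, j) (k - j)^n.
Equivalently surj(n, k) = k! * S(n, k), where S(n, k) is the Stirling number of the second kind.
For n = 3, k = 2:
S(3, 2) = 3, so
surj = 2! * 3 = 2 * 3 = 6.

6


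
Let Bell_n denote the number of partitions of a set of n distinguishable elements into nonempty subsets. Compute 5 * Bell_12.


Bell_12 can be computed from the Bell triangle or from Dobinski's identity Bell_n = (1/e) * sum_{k>=0} k^n / k!.
Computing Bell_12 = 4213597.
Then 5 * 4213597 = 21067985.

21067985


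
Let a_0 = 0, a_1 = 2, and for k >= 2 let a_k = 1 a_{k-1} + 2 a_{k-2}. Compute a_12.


Iterating the recurrence forward:
a_0 = 0
a_1 = 2
a_2 = 1*2 + 2*0 = 2
a_3 = 1*2 + 2*2 = 6
a_4 = 1*6 + 2*2 = 10
a_5 = 1*10 + 2*6 = 22
a_6 = 1*22 + 2*10 = 42
a_7 = 1*42 + 2*22 = 86
a_8 = 1*86 + 2*42 = 170
a_9 = 1*170 + 2*86 = 342
a_10 = 1*342 + 2*170 = 682
a_11 = 1*682 + 2*342 = 1366
a_12 = 1*1366 + 2*682 = 2730
So a_12 = 2730.

2730


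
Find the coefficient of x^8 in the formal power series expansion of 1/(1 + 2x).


Write 1/(1 + c x) = 1/(1 - (-c) x) and apply the geometric-series identity
1/(1 - y) = sum_{k>=0} y^k to get 1/(1 + c x) = sum_{k>=0} (-c)^k x^k.
So the coefficient of x^k is (-c)^k = (-1)^k * c^k.
Here c = 2 and k = 8:
(-2)^8 = 1 * 256 = 256

256


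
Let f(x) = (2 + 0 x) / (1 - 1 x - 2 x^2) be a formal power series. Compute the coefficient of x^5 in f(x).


Write f(x) = sum_{k>=0} a_k x^k. Multiplying both sides by 1 - 1 x - 2 x^2 gives
(1 - 1 x - 2 x^2) sum_{k>=0} a_k x^k = 2 + 0 x.
Matching coefficients:
 x^0: a_0 = 2
 x^1: a_1 - 1 a_0 = 0  =>  a_1 = 1*2 + 0 = 2
 x^k (k >= 2): a_k = 1 a_{k-1} + 2 a_{k-2}.
Iterating: a_2 = 6, a_3 = 10, a_4 = 22, a_5 = 42.
So the coefficient of x^5 is 42.

42


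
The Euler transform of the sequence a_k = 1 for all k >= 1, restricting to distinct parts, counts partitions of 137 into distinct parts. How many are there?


Partitions of 137 into distinct parts can be computed via generating function.
Product (1+x)(1+x^2)(1+x^3)...
The coefficient of x^137 = 7755776

7755776


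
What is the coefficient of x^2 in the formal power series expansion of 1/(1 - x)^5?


The expansion 1/(1 - x)^r = sum_{k>=0} C(k + r - 1, r - 1) x^k follows from the multiset / negative-binomial theorem (or from repeated differentiation of the geometric series).
For r = 5 and k = 2:
C(6, 4) = 720 / (24 * 2) = 15.

15


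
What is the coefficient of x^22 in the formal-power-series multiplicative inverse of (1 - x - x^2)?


Let the inverse be f(x) = sum_{k>=0} a_k x^k. From f(x) * (1 - x - x^2) = 1 and matching coefficients:
 x^0: a_0 = 1.
 x^1: a_1 - a_0 = 0, so a_1 = 1.
 x^k (k >= 2): a_k - a_{k-1} - a_{k-2} = 0, i.e. a_k = a_{k-1} + a_{k-2}.
This is the Fibonacci-type recurrence shifted so that a_0 = a_1 = 1.
Iterating: a_0=1, a_1=1, a_2=2, a_3=3, a_4=5, a_5=8, a_6=13, a_7=21, a_8=34, a_9=55, ...
a_22 = 28657.

28657


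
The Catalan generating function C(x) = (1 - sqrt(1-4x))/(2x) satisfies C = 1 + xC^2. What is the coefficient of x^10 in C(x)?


Substituting x -> x scales the n-th coefficient by 1, so [x^10] C(x) = C_10.
C_10 = C(2*10, 10)/(11) = 184756/11 = 16796.
= 16796.

16796


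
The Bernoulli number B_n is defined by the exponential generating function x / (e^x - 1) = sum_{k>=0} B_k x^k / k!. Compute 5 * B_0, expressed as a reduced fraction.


Bernoulli numbers can also be computed recursively via B_0 = 1 and sum_{j=0}^{m} C(m+1, j) B_j = 0 for m >= 1. Odd-index Bernoulli numbers vanish for k >= 3.
Computing B_0 = 1, so 5 * B_0 = 5 * 1 = 5.

5


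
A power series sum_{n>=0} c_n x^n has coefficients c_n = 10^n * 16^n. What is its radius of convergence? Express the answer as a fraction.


By the root test (Cauchy-Hadamard), the radius is R = 1 / limsup_n |c_n|^(1/n).
Here |c_n|^(1/n) = (10^n * 16^n)^(1/n) = 10 * 16 = 160 for all n.
So R = 1/160 = 1/160.

1/160


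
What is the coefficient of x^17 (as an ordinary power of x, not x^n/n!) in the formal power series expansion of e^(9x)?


The exponential series is e^y = sum_{k>=0} y^k / k!. Substituting y = 9x gives
e^(9x) = sum_{k>=0} 9^k x^k / k!.
So the coefficient of x^n is a^n/n! with a = 9, n = 17:
9^17 / 17! = 16677181699666569/355687428096000 = 22876792454961/487911424000

22876792454961/487911424000


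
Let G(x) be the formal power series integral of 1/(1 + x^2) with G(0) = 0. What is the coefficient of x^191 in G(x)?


1/(1 + x^2) = sum_{j>=0} (-1)^j x^(2j). Integrating termwise with G(0) = 0:
G(x) = sum_{j>=0} (-1)^j x^(2j+1) / (2j+1) = arctan(x).
Only odd powers are nonzero. For x^191 write 191 = 2*95 + 1, giving
(-1)^95 / 191 = -1/191 = -1/191.

-1/191


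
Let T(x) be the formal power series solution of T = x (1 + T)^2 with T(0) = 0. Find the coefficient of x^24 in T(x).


Apply the Lagrange inversion formula: if T = x * phi(T) with phi(t) = (1 + t)^2, then [x^n] T = (1/n) [t^(n-1)] phi(t)^n = (1/n) [t^(n-1)] (1 + t)^(2n) = (1/n) C(2n, n-1).
Using the identity C(2n, n-1) = C(2n, n) * n / (n+1), the unscaled factor equals C(2n, n) / (n+1) = C_n, the n-th Catalan number.
For n = 24: C_24 = C(48, 24) / 25 = 32247603683100/25 = 1289904147324 = 1289904147324.

1289904147324


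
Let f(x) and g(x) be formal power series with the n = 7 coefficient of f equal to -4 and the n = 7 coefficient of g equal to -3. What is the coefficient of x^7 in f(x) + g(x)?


Addition of formal power series is termwise.
The coefficient of x^7 in f + g = -4 + -3
= -7

-7


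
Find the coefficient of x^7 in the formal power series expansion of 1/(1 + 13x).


Write 1/(1 + c x) = 1/(1 - (-c) x) and apply the geometric-series identity
1/(1 - y) = sum_{k>=0} y^k to get 1/(1 + c x) = sum_{k>=0} (-c)^k x^k.
So the coefficient of x^k is (-c)^k = (-1)^k * c^k.
Here c = 13 and k = 7:
(-13)^7 = -1 * 62748517 = -62748517

-62748517


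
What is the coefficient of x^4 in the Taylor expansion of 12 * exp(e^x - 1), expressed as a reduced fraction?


exp(e^x - 1) = sum_{k>=0} Bell_k x^k / k!, where Bell_k is the k-th Bell number.
So the coefficient of x^4 is 12 * Bell_4 / 4!.
Computing: Bell_4 = 15 and 4! = 24, giving
12 * 15/24 = 15/2.

15/2


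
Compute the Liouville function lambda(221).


The Liouville function is lambda(k) = (-1)^Omega(k), where Omega(k) counts the prime factors of k with multiplicity.
Factoring: 221 = 13 * 17, so Omega(221) = 2.
lambda(221) = (-1)^2 = 1.

1


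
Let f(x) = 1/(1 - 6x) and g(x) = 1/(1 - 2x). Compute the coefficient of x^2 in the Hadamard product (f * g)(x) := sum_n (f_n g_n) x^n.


f has coefficients f_k = 6^k and g has coefficients g_k = 2^k, so the Hadamard product has coefficient (f*g)_k = 6^k * 2^k = 12^k.
For k = 2: 12^2 = 144.

144


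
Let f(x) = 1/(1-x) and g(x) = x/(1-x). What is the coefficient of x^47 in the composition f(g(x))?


First simplify the composition: f(g(x)) = 1/(1 - x/(1-x)) = (1-x)/((1-x) - x) = (1-x)/(1-2x).
Now extract the coefficient. Write (1-x)/(1-2x) = 1/(1-2x) - x/(1-2x).
The coefficient of x^n in 1/(1-2x) is 2^n, and in x/(1-2x) is 2^(n-1) (for n >= 1).
So the coefficient of x^47 is 2^47 - 2^46 = 140737488355328 - 70368744177664 = 70368744177664.

70368744177664


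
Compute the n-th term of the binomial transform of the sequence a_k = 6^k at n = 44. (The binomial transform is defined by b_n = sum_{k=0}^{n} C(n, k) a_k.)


With a_k = 6^k, b_n = sum_{k=0}^{n} C(n, k) 6^k = (1 + 6)^n by the binomial theorem.
For n = 44: (1 + 6)^44 = 7^44 = 15286700631942576193765185769276826401.

15286700631942576193765185769276826401


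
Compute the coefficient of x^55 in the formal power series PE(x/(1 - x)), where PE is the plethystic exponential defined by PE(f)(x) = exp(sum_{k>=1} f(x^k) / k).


For f(x) = x/(1 - x) we have
sum_{k>=1} f(x^k) / k = sum_{k>=1} (1/k) * x^k / (1 - x^k) = sum_{k, m >= 1} x^(k m) / k,
which after exponentiating simplifies to
PE(x/(1 - x)) = prod_{k>=1} 1 / (1 - x^k).
This is the generating function for the partition function p(n), so the coefficient of x^55 is p(55).
Computing p(55) by dynamic programming over parts 1, 2, ..., 55: p(55) = 451276.

451276


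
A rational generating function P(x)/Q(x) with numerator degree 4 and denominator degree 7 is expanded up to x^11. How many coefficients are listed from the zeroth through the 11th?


Expanding up to x^11 gives the coefficients for x^0, x^1, ..., x^11.
That is 11 + 1 = 12 coefficients in total.

12


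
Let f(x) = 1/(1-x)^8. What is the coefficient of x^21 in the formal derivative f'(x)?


Differentiate: d/dx [ 1/(1-x)^r ] = r / (1-x)^(r+1).
Here r = 8, so f'(x) = 8 / (1-x)^9.
The expansion of 1/(1-x)^(r+1) has coefficient of x^n equal to C(n+r, r).
So the coefficient of x^21 in f'(x) is
8 * C(29, 8) = 8 * 4292145 = 34337160

34337160


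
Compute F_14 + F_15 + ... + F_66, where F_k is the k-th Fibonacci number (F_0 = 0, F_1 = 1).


Use the identity sum_{k=0}^{N} F_k = F_{N+2} - 1 (which follows from F_{k+2} - F_{k+1} = F_k). Then
sum_{k=14}^{66} F_k = (F_{68} - 1) - (F_{15} - 1) = F_{68} - F_{15}.
Computing: F_{68} = 72723460248141, F_{15} = 610, so
Sum = 72723460248141 - 610 = 72723460247531.

72723460247531


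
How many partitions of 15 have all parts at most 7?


Using the generating function (1-x)^(-1)(1-x^2)^(-1)...(1-x^7)^(-1),
the coefficient of x^15 counts these restricted partitions.
Result = 131

131


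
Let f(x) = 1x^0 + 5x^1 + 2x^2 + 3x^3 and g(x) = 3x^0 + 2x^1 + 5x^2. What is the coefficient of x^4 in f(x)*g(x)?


Cauchy product at x^4:
2*5 + 3*2
= 16

16


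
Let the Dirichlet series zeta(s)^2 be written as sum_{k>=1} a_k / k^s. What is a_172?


The Dirichlet convolution of the constant function 1 with itself gives (1 * 1)(k) = sum_{d | k} 1 = d(k), the number of positive divisors of k.
Since zeta(s) = sum_{k>=1} 1/k^s, we have zeta(s)^2 = sum_{k>=1} d(k)/k^s, so a_k = d(k).
For k = 172: the divisors are 1, 2, 4, 43, 86, 172.
Count = 6.

6


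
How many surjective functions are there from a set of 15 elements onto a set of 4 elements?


By inclusion-exclusion on which target elements are missed, the number of surjections from an n-set onto a k-set is
surj(n, k) = sum_{j=0}^{k} (-1)^j C(k, j) (k - j)^n.
Equivalently surj(n, k) = k! * S(n, k), where S(n, k) is the Stirling number of the second kind.
For n = 15, k = 4:
S(15, 4) = 42355950, so
surj = 4! * 42355950 = 24 * 42355950 = 1016542800.

1016542800


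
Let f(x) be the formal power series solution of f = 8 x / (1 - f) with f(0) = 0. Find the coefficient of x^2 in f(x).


Apply Lagrange inversion: f = 8 x * phi(f) with phi(t) = 1/(1 - t), so
[x^n] f = 8^n * (1/n) [t^(n-1)] phi(t)^n = 8^n * (1/n) [t^(n-1)] (1 - t)^(-n) = 8^n * (1/n) C(2n - 2, n - 1) = 8^n * C_{n-1}.
For n = 2: C_1 = C(2, 1) / 2 = 2/2 = 1.
With the 8^2 = 64 factor, the coefficient is 64 * 1 = 64.

64


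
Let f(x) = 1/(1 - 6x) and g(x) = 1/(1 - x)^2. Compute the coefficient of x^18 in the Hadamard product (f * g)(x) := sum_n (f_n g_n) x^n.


f has coefficients f_k = 6^k. For g = 1/(1 - x)^2 the coefficient is g_k = C(k + 1, 1) = k + 1. The Hadamard coefficient is (f * g)_k = 6^k * (k + 1).
For k = 18: 6^18 * 19 = 101559956668416 * 19 = 1929639176699904.

1929639176699904


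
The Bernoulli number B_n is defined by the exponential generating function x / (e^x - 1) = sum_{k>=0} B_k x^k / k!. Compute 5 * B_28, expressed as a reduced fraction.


Bernoulli numbers can also be computed recursively via B_0 = 1 and sum_{j=0}^{m} C(m+1, j) B_j = 0 for m >= 1. Odd-index Bernoulli numbers vanish for k >= 3.
Computing B_28 = -23749461029/870, so 5 * B_28 = 5 * -23749461029/870 = -23749461029/174.

-23749461029/174


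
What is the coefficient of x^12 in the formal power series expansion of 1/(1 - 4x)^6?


The general identity 1/(1 - c x)^r = sum_{k>=0} c^k C(k + r - 1, r - 1) x^k follows by substituting y = c x into 1/(1 - y)^r = sum_{k>=0} C(k + r - 1, r - 1) y^k.
For c = 4, r = 6, k = 12:
4^12 * C(17, 5) = 16777216 * 6188 = 103817412608.

103817412608


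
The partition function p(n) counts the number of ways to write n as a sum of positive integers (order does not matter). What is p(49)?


Using the generating function prod_{k>=1} 1/(1-x^k), we compute p(49).
By dynamic programming over parts 1 through 49:
p(49) = 173525

173525


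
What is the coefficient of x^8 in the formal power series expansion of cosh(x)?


The Maclaurin series is cosh(t) = sum_{m>=0} t^(2m) / (2m)!, so substituting t = x, only even powers of x are nonzero, with coefficient of x^(2m) equal to 1 / (2m)!.
For x^8 the coefficient is 1/8! = 1/40320 = 1/40320.

1/40320


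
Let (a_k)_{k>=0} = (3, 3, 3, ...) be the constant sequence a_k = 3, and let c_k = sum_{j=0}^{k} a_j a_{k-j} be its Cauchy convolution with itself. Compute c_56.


Since a_j = 3 for all j >= 0, the convolution sum becomes
c_k = sum_{j=0}^{k} 3 * 3 = 9 * (k + 1).
Equivalently, the generating function of (a_k) is 3/(1 - x) and its square is 9/(1 - x)^2 = sum_{k>=0} 9(k + 1) x^k.
For k = 56: 9 * 57 = 513.

513


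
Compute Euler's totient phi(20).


phi(n) counts integers in [1, n] coprime to n. Using the multiplicative formula phi(n) = n * prod_{p | n} (1 - 1/p):
20 = 2^2 * 5, so
phi(20) = 20 * (1 - 1/2) * (1 - 1/5) = 8.

8


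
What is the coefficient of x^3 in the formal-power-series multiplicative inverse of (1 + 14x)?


The inverse is 1/(1 + 14x). Apply the geometric identity 1/(1 - y) = sum_{k>=0} y^k with y = -14x:
1/(1 + 14x) = sum_{k>=0} (-14)^k x^k.
So the coefficient of x^3 is (-14)^3 = -2744.

-2744


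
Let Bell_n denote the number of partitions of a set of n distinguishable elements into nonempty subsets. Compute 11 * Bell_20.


Bell_20 can be computed from the Bell triangle or from Dobinski's identity Bell_n = (1/e) * sum_{k>=0} k^n / k!.
Computing Bell_20 = 51724158235372.
Then 11 * 51724158235372 = 568965740589092.

568965740589092


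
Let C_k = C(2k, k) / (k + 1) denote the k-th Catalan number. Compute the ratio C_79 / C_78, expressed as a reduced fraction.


Using C_k = (2k)! / (k! (k+1)!), the ratio C_{k+1}/C_k simplifies to
C_{k+1}/C_k = [(2k+2)! / ((k+1)! (k+2)!)] * [k! (k+1)! / (2k)!]
 = (2k+2)(2k+1) / ((k+1)(k+2)) = 2(2k+1) / (k+2).
For k = 78: 2(2*78 + 1) / (78 + 2) = 314/80 = 157/40.

157/40


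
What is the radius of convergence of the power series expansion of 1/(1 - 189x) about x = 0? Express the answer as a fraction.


Expanding 1/(1 - 189x) = sum_{k>=0} 189^k x^k, the series converges when |189x| < 1, i.e., |x| < 1/189.
So the radius of convergence is 1/189 = 1/189.

1/189


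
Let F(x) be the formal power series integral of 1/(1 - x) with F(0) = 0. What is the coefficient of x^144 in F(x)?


1/(1 - x) = sum_{k>=0} x^k. Integrating termwise and using F(0) = 0 gives
F(x) = sum_{k>=0} x^(k+1) / (k+1) = sum_{m>=1} x^m / m = -ln(1 - x).
So the coefficient of x^144 is 1/144 = 1/144.

1/144


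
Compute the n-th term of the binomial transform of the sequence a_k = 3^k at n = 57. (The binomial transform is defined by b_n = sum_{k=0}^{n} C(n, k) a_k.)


With a_k = 3^k, b_n = sum_{k=0}^{n} C(n, k) 3^k = (1 + 3)^n by the binomial theorem.
For n = 57: (1 + 3)^57 = 4^57 = 20769187434139310514121985316880384.

20769187434139310514121985316880384


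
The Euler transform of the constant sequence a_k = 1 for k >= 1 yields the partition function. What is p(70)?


The Euler transform converts the sequence a_k = 1 into the number of integer partitions.
Using the recurrence or dynamic programming:
p(70) = 4087968

4087968


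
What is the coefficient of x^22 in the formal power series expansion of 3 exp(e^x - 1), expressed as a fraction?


exp(e^x - 1) is the exponential generating function for the Bell numbers Bell_k: exp(e^x - 1) = sum_{k>=0} Bell_k x^k / k!.
So the coefficient of x^22 in 3 exp(e^x - 1) is 3 Bell_22 / 22!.
Computing: Bell_22 = 4506715738447323 and 22! = 1124000727777607680000, giving
3 * 4506715738447323/1124000727777607680000 = 88366975263673/7346409985474560000.

88366975263673/7346409985474560000


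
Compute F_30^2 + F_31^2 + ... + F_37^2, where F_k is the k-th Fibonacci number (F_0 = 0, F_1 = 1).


There is a standard identity sum_{k=0}^{N} F_k^2 = F_N * F_{N+1} (proved inductively from the telescoping relation F_k^2 = F_k F_{k+1} - F_{k-1} F_k). Then
sum_{k=30}^{37} F_k^2 = F_37 F_38 - F_29 F_30.
Computing: F_37 = 24157817, F_38 = 39088169, F_29 = 514229, F_30 = 832040.
Sum = 24157817 * 39088169 - 514229 * 832040 = 943856974469913.

943856974469913


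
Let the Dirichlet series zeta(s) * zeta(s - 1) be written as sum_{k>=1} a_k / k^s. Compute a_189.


Convolution gives a_k = sum_{d | k} d * 1 = sum_{d | k} d = sigma(k), the sum of positive divisors of k.
For k = 189, the divisors are 1, 3, 7, 9, 21, 27, 63, 189, so
sigma(189) = 1 + 3 + 7 + 9 + 21 + 27 + 63 + 189 = 320.

320


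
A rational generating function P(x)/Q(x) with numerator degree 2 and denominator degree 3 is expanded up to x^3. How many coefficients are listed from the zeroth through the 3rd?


Expanding up to x^3 gives the coefficients for x^0, x^1, ..., x^3.
That is 3 + 1 = 4 coefficients in total.

4


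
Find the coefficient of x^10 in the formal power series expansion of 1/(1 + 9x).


Write 1/(1 + c x) = 1/(1 - (-c) x) and apply the geometric-series identity
1/(1 - y) = sum_{k>=0} y^k to get 1/(1 + c x) = sum_{k>=0} (-c)^k x^k.
So the coefficient of x^k is (-c)^k = (-1)^k * c^k.
Here c = 9 and k = 10:
(-9)^10 = 1 * 3486784401 = 3486784401

3486784401


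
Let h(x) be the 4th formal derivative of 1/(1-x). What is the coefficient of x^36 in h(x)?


Differentiating 4 times: d^4/dx^4 [1/(1-x)] = 4!/(1-x)^5.
The expansion 1/(1-x)^5 = sum_{k>=0} C(k+4, 4) x^k, so the coefficient of x^n in 4!/(1-x)^5 is 4! * C(n+4, 4).
For n = 36: 24 * C(40, 4) = 24 * 91390 = 2193360

2193360


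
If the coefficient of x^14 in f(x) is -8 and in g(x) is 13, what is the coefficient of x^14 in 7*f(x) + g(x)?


Scalar multiplication scales coefficients: 7 * -8 = -56.
Then add the g coefficient: -56 + 13
= -43

-43


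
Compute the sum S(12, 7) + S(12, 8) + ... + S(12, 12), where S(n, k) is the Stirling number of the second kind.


By definition, S(n, k) counts partitions of an n-set into exactly k nonempty blocks.
Computing row n = 12 for k = 7..12:
S(12, k): 627396, 159027, 22275, 1705, 66, 1
Sum = 810470.

810470


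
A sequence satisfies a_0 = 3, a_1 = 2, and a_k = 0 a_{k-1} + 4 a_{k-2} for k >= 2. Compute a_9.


The characteristic equation is t^2 - 0 t - 4 = 0, with roots r_1 = 2 and r_2 = -2 (so c_1 = r_1 + r_2, c_2 = -r_1 r_2 as required).
One can use the closed form a_n = A r_1^n + B r_2^n, but direct iteration is more reliable:
a_0 = 3, a_1 = 2, a_2 = 12, a_3 = 8, a_4 = 48, a_5 = 32, a_6 = 192, a_7 = 128, a_8 = 768, a_9 = 512.
So a_9 = 512.

512


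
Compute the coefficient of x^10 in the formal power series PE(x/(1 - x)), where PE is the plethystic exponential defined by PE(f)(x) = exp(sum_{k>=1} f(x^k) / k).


For f(x) = x/(1 - x) we have
sum_{k>=1} f(x^k) / k = sum_{k>=1} (1/k) * x^k / (1 - x^k) = sum_{k, m >= 1} x^(k m) / k,
which after exponentiating simplifies to
PE(x/(1 - x)) = prod_{k>=1} 1 / (1 - x^k).
This is the generating function for the partition function p(n), so the coefficient of x^10 is p(10).
Computing p(10) by dynamic programming over parts 1, 2, ..., 10: p(10) = 42.

42


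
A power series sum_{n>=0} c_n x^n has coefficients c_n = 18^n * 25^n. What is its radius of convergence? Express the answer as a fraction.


By the root test (Cauchy-Hadamard), the radius is R = 1 / limsup_n |c_n|^(1/n).
Here |c_n|^(1/n) = (18^n * 25^n)^(1/n) = 18 * 25 = 450 for all n.
So R = 1/450 = 1/450.

1/450


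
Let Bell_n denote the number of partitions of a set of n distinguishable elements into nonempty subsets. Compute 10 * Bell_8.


Bell_8 can be computed from the Bell triangle or from Dobinski's identity Bell_n = (1/e) * sum_{k>=0} k^n / k!.
Computing Bell_8 = 4140.
Then 10 * 4140 = 41400.

41400


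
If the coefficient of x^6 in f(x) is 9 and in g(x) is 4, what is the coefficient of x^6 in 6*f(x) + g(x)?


Scalar multiplication scales coefficients: 6 * 9 = 54.
Then add the g coefficient: 54 + 4
= 58

58


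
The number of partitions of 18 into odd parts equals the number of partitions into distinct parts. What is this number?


Computing partitions of 18 into odd parts (1, 3, 5, ...):
Using the generating function prod_{k>=0} 1/(1-x^(2k+1)),
the count is 46

46


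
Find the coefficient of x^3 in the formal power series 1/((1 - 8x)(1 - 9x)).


By partial fractions or Cauchy convolution:
The coefficient equals sum_{k=0}^{3} 8^k * 9^(3-k).
= 2465

2465


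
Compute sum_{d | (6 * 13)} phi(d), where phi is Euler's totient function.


First, 6 * 13 = 78. One classical identity is sum_{d | n} phi(d) = n (each k in [1, n] has a unique gcd with n, and among the k's with gcd(k, n) = n/d there are phi(d) of them). So the sum equals 78. We also verify directly:
Divisors of 78: 1, 2, 3, 6, 13, 26, 39, 78.
phi values: 1, 1, 2, 2, 12, 12, 24, 24.
Sum = 78.

78


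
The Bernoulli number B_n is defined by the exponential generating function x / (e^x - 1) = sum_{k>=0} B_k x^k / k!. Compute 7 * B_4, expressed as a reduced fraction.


Bernoulli numbers can also be computed recursively via B_0 = 1 and sum_{j=0}^{m} C(m+1, j) B_j = 0 for m >= 1. Odd-index Bernoulli numbers vanish for k >= 3.
Computing B_4 = -1/30, so 7 * B_4 = 7 * -1/30 = -7/30.

-7/30


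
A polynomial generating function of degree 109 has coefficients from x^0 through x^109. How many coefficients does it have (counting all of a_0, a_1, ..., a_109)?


A polynomial of degree 109 takes the form a_0 + a_1 x + ... + a_109 x^109.
The number of coefficients is 109 + 1 = 110.

110


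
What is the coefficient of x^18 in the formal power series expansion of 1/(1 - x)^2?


The negative binomial / multiset identity is
1/(1 - x)^r = sum_{k>=0} C(k + r - 1, r - 1) x^k.
Here r = 2 and k = 18, so the coefficient is
C(18 + 1, 1) = C(19, 1)
= 19

19


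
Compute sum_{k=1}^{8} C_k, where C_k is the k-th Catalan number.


C_1 through C_8: 1, 2, 5, 14, 42, 132, 429, 1430
Sum = 1 + 2 + 5 + 14 + 42 + 132 + 429 + 1430
= 2055

2055


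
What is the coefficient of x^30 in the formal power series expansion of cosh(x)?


The Maclaurin series is cosh(t) = sum_{m>=0} t^(2m) / (2m)!, so substituting t = x, only even powers of x are nonzero, with coefficient of x^(2m) equal to 1 / (2m)!.
For x^30 the coefficient is 1/30! = 1/265252859812191058636308480000000 = 1/265252859812191058636308480000000.

1/265252859812191058636308480000000


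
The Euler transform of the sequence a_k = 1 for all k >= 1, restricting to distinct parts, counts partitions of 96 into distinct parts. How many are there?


Partitions of 96 into distinct parts can be computed via generating function.
Product (1+x)(1+x^2)(1+x^3)...
The coefficient of x^96 = 317788

317788


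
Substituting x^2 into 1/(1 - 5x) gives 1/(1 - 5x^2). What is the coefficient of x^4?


The coefficient of x^(2m) in 1/(1 - 5x^2) is 5^m.
With n = 4 = 2*2, the coefficient is 5^2 = 25.

25


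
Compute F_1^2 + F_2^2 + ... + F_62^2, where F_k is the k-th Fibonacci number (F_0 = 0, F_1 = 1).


There is a standard identity sum_{k=0}^{N} F_k^2 = F_N * F_{N+1} (proved inductively from the telescoping relation F_k^2 = F_k F_{k+1} - F_{k-1} F_k). Then
sum_{k=1}^{62} F_k^2 = F_62 F_63 - F_0 F_1.
Computing: F_62 = 4052739537881, F_63 = 6557470319842, F_0 = 0, F_1 = 1.
Sum = 4052739537881 * 6557470319842 - 0 * 1 = 26575719233704840344934802.

26575719233704840344934802


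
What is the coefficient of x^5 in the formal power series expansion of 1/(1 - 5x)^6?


The general identity 1/(1 - c x)^r = sum_{k>=0} c^k C(k + r - 1, r - 1) x^k follows by substituting y = c x into 1/(1 - y)^r = sum_{k>=0} C(k + r - 1, r - 1) y^k.
For c = 5, r = 6, k = 5:
5^5 * C(10, 5) = 3125 * 252 = 787500.

787500


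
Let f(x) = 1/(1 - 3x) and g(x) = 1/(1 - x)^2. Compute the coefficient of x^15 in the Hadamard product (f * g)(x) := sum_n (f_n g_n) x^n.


f has coefficients f_k = 3^k. For g = 1/(1 - x)^2 the coefficient is g_k = C(k + 1, 1) = k + 1. The Hadamard coefficient is (f * g)_k = 3^k * (k + 1).
For k = 15: 3^15 * 16 = 14348907 * 16 = 229582512.

229582512


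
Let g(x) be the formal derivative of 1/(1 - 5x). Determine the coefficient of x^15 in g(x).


Differentiate termwise: d/dx sum_{k>=0} 5^k x^k = sum_{k>=1} k 5^k x^(k-1) = sum_{j>=0} (j+1) 5^(j+1) x^j.
Equivalently, d/dx [1/(1 - 5x)] = 5/(1 - 5x)^2.
For j = 15: 16 * 5^16 = 16 * 152587890625 = 2441406250000.

2441406250000


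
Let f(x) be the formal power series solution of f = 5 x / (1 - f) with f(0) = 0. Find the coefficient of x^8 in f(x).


Apply Lagrange inversion: f = 5 x * phi(f) with phi(t) = 1/(1 - t), so
[x^n] f = 5^n * (1/n) [t^(n-1)] phi(t)^n = 5^n * (1/n) [t^(n-1)] (1 - t)^(-n) = 5^n * (1/n) C(2n - 2, n - 1) = 5^n * C_{n-1}.
For n = 8: C_7 = C(14, 7) / 8 = 3432/8 = 429.
With the 5^8 = 390625 factor, the coefficient is 390625 * 429 = 167578125.

167578125


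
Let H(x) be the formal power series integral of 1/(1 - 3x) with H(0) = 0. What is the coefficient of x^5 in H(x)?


1/(1 - 3x) = sum_{k>=0} 3^k x^k. Integrating termwise with H(0) = 0:
H(x) = sum_{k>=0} 3^k x^(k+1) / (k+1) = sum_{m>=1} 3^(m-1) x^m / m.
For m = 5: 3^4/5 = 81/5 = 81/5.

81/5


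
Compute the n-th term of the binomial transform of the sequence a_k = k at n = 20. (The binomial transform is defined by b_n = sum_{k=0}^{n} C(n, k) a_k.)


With a_k = k, b_n = sum_{k=0}^{n} C(n, k) k. Using k * C(n, k) = n * C(n-1, k-1) gives b_n = n * sum_{k>=1} C(n-1, k-1) = n * 2^(n-1).
For n = 20: 20 * 2^19 = 20 * 524288 = 10485760.

10485760


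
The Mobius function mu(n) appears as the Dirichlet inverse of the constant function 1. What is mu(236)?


236 has a squared prime factor, so mu(236) = 0.
Factorization reveals a repeated prime.

0


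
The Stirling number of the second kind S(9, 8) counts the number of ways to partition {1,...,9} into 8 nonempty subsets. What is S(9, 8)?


Using the explicit formula S(n,k) = (1/k!) sum_{j=0}^{k} (-1)^(k-j) C(k,j) j^n:
S(9, 8) = 36
Equivalently, S(n,k) is n! times the coefficient of x^n in the EGF (e^x - 1)^k / k!.

36


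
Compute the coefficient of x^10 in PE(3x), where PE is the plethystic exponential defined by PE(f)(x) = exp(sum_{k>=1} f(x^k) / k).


With f(x) = 3x, the exponent is sum_{k>=1} 3 x^k / k = 3 * (-ln(1 - x)). Exponentiating:
PE(3x) = exp(-3 ln(1 - x)) = 1/(1 - x)^3.
By the negative binomial expansion, [x^n] 1/(1 - x)^3 = C(n + 2, 2).
For n = 10: C(12, 2) = 66.

66


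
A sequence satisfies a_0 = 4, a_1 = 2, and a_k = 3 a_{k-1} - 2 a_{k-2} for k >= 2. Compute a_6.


The characteristic equation is t^2 - 3 t + 2 = 0, with roots r_1 = 2 and r_2 = 1 (so c_1 = r_1 + r_2, c_2 = -r_1 r_2 as required).
One can use the closed form a_n = A r_1^n + B r_2^n, but direct iteration is more reliable:
a_0 = 4, a_1 = 2, a_2 = -2, a_3 = -10, a_4 = -26, a_5 = -58, a_6 = -122.
So a_6 = -122.

-122


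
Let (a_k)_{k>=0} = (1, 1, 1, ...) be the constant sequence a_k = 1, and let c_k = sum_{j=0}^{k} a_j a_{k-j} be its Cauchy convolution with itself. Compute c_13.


Since a_j = 1 for all j >= 0, the convolution sum becomes
c_k = sum_{j=0}^{k} 1 * 1 = 1 * (k + 1).
Equivalently, the generating function of (a_k) is 1/(1 - x) and its square is 1/(1 - x)^2 = sum_{k>=0} 1(k + 1) x^k.
For k = 13: 1 * 14 = 14.

14


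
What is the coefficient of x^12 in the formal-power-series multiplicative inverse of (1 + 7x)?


The inverse is 1/(1 + 7x). Apply the geometric identity 1/(1 - y) = sum_{k>=0} y^k with y = -7x:
1/(1 + 7x) = sum_{k>=0} (-7)^k x^k.
So the coefficient of x^12 is (-7)^12 = 13841287201.

13841287201


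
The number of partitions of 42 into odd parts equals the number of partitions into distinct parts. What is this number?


Computing partitions of 42 into odd parts (1, 3, 5, ...):
Using the generating function prod_{k>=0} 1/(1-x^(2k+1)),
the count is 1426

1426


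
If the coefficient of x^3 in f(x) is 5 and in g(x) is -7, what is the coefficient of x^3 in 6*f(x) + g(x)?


Scalar multiplication scales coefficients: 6 * 5 = 30.
Then add the g coefficient: 30 + -7
= 23

23


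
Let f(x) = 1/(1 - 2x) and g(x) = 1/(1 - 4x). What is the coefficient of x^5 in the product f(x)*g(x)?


The coefficient of x^n in f*g is the Cauchy product: sum_{k=0}^{n} a^k * b^(n-k).
With a=2, b=4, n=5:
sum_{k=0}^{5} 2^k * 4^(5-k)
= 2016

2016


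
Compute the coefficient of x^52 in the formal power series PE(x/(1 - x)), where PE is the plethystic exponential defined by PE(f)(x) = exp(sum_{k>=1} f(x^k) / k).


For f(x) = x/(1 - x) we have
sum_{k>=1} f(x^k) / k = sum_{k>=1} (1/k) * x^k / (1 - x^k) = sum_{k, m >= 1} x^(k m) / k,
which after exponentiating simplifies to
PE(x/(1 - x)) = prod_{k>=1} 1 / (1 - x^k).
This is the generating function for the partition function p(n), so the coefficient of x^52 is p(52).
Computing p(52) by dynamic programming over parts 1, 2, ..., 52: p(52) = 281589.

281589


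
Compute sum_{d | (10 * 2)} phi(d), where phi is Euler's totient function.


First, 10 * 2 = 20. One classical identity is sum_{d | n} phi(d) = n (each k in [1, n] has a unique gcd with n, and among the k's with gcd(k, n) = n/d there are phi(d) of them). So the sum equals 20. We also verify directly:
Divisors of 20: 1, 2, 4, 5, 10, 20.
phi values: 1, 1, 2, 4, 4, 8.
Sum = 20.

20


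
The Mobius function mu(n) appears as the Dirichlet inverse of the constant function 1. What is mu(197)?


197 = 197 (all distinct primes).
mu(197) = (-1)^1 = -1

-1


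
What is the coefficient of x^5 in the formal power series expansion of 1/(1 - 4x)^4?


The general identity 1/(1 - c x)^r = sum_{k>=0} c^k C(k + r - 1, r - 1) x^k follows by substituting y = c x into 1/(1 - y)^r = sum_{k>=0} C(k + r - 1, r - 1) y^k.
For c = 4, r = 4, k = 5:
4^5 * C(8, 3) = 1024 * 56 = 57344.

57344


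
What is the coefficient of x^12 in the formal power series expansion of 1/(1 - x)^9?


The negative binomial / multiset identity is
1/(1 - x)^r = sum_{k>=0} C(k + r - 1, r - 1) x^k.
Here r = 9 and k = 12, so the coefficient is
C(12 + 8, 8) = C(20, 8)
= 125970

125970


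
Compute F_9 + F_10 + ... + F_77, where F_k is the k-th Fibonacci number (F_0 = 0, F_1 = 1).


Use the identity sum_{k=0}^{N} F_k = F_{N+2} - 1 (which follows from F_{k+2} - F_{k+1} = F_k). Then
sum_{k=9}^{77} F_k = (F_{79} - 1) - (F_{10} - 1) = F_{79} - F_{10}.
Computing: F_{79} = 14472334024676221, F_{10} = 55, so
Sum = 14472334024676221 - 55 = 14472334024676166.

14472334024676166


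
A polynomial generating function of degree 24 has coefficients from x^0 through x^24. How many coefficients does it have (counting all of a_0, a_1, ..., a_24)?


A polynomial of degree 24 takes the form a_0 + a_1 x + ... + a_24 x^24.
The number of coefficients is 24 + 1 = 25.

25


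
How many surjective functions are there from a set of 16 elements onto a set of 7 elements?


By inclusion-exclusion on which target elements are missed, the number of surjections from an n-set onto a k-set is
surj(n, k) = sum_{j=0}^{k} (-1)^j C(k, j) (k - j)^n.
Equivalently surj(n, k) = k! * S(n, k), where S(n, k) is the Stirling number of the second kind.
For n = 16, k = 7:
S(16, 7) = 3281882604, so
surj = 7! * 3281882604 = 5040 * 3281882604 = 16540688324160.

16540688324160


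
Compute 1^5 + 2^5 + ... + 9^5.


This power sum has a closed form given by Faulhaber's formula
sum_{k=1}^{m} k^p = (1 / (p + 1)) * sum_{j=0}^{p} C(p + 1, j) B_j m^(p + 1 - j),
but for small m direct computation is fastest:
1 + 32 + 243 + 1024 + 3125 + 7776 + 16807 + 32768 + 59049 = 120825.

120825


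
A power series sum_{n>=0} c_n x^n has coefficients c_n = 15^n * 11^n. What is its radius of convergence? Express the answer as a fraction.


By the root test (Cauchy-Hadamard), the radius is R = 1 / limsup_n |c_n|^(1/n).
Here |c_n|^(1/n) = (15^n * 11^n)^(1/n) = 15 * 11 = 165 for all n.
So R = 1/165 = 1/165.

1/165


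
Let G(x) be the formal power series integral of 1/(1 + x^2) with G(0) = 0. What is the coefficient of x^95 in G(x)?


1/(1 + x^2) = sum_{j>=0} (-1)^j x^(2j). Integrating termwise with G(0) = 0:
G(x) = sum_{j>=0} (-1)^j x^(2j+1) / (2j+1) = arctan(x).
Only odd powers are nonzero. For x^95 write 95 = 2*47 + 1, giving
(-1)^47 / 95 = -1/95 = -1/95.

-1/95


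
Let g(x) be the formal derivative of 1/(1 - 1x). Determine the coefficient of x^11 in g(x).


Differentiate termwise: d/dx sum_{k>=0} 1^k x^k = sum_{k>=1} k 1^k x^(k-1) = sum_{j>=0} (j+1) 1^(j+1) x^j.
Equivalently, d/dx [1/(1 - 1x)] = 1/(1 - 1x)^2.
For j = 11: 12 * 1^12 = 12 * 1 = 12.

12


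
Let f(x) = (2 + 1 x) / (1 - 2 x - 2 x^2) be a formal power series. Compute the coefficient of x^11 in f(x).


Write f(x) = sum_{k>=0} a_k x^k. Multiplying both sides by 1 - 2 x - 2 x^2 gives
(1 - 2 x - 2 x^2) sum_{k>=0} a_k x^k = 2 + 1 x.
Matching coefficients:
 x^0: a_0 = 2
 x^1: a_1 - 2 a_0 = 1  =>  a_1 = 2*2 + 1 = 5
 x^k (k >= 2): a_k = 2 a_{k-1} + 2 a_{k-2}.
Iterating: a_2 = 14, a_3 = 38, a_4 = 104, a_5 = 284, a_6 = 776, a_7 = 2120, a_8 = 5792, a_9 = 15824, a_10 = 43232, a_11 = 118112.
So the coefficient of x^11 is 118112.

118112


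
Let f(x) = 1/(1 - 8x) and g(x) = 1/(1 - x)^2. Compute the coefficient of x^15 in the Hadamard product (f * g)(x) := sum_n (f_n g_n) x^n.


f has coefficients f_k = 8^k. For g = 1/(1 - x)^2 the coefficient is g_k = C(k + 1, 1) = k + 1. The Hadamard coefficient is (f * g)_k = 8^k * (k + 1).
For k = 15: 8^15 * 16 = 35184372088832 * 16 = 562949953421312.

562949953421312


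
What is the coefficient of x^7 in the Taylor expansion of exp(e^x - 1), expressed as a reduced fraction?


exp(e^x - 1) = sum_{k>=0} Bell_k x^k / k!, where Bell_k is the k-th Bell number.
So the coefficient of x^7 is Bell_7 / 7!.
Computing: Bell_7 = 877 and 7! = 5040, giving
877/5040 = 877/5040.

877/5040


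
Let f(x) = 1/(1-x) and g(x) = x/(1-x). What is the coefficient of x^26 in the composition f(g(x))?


First simplify the composition: f(g(x)) = 1/(1 - x/(1-x)) = (1-x)/((1-x) - x) = (1-x)/(1-2x).
Now extract the coefficient. Write (1-x)/(1-2x) = 1/(1-2x) - x/(1-2x).
The coefficient of x^n in 1/(1-2x) is 2^n, and in x/(1-2x) is 2^(n-1) (for n >= 1).
So the coefficient of x^26 is 2^26 - 2^25 = 67108864 - 33554432 = 33554432.

33554432


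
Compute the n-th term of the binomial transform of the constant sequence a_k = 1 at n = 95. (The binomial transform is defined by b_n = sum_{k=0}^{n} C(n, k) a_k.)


With a_k = 1 for all k, b_n = sum_{k=0}^{n} C(n, k) = 2^n by the binomial theorem.
For n = 95: 2^95 = 39614081257132168796771975168.

39614081257132168796771975168


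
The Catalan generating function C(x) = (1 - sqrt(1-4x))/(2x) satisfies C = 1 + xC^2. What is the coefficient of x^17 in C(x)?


Substituting x -> x scales the n-th coefficient by 1, so [x^17] C(x) = C_17.
C_17 = C(2*17, 17)/(18) = 2333606220/18 = 129644790.
= 129644790.

129644790


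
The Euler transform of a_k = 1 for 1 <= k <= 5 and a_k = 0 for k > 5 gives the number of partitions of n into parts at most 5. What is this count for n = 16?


Partitions of 16 into parts at most 5:
Using generating function (1-x)^(-1)(1-x^2)^(-1)...(1-x^5)^(-1),
the coefficient of x^16 = 101

101


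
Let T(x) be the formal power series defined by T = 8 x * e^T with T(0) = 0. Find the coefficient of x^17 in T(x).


Apply the Lagrange inversion formula: if T = 8 x * phi(T) with phi(t) = e^t, then
[x^n] T = 8^n * (1/n) [t^(n-1)] phi(t)^n = 8^n * (1/n) [t^(n-1)] e^(n t) = 8^n * (1/n) * n^(n-1) / (n-1)! = 8^n * n^(n-1) / n!.
When c = 1 this is the Cayley count of rooted labeled trees on n vertices, divided by n!.
For n = 17: 8^17 * 17^16 / 17! = 2251799813685248 * 48661191875666868481/355687428096000 = 196704214296818916062708891648/638512875.

196704214296818916062708891648/638512875


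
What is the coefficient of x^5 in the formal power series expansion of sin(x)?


The Maclaurin series is sin(t) = sum_{k>=0} (-1)^k t^(2k+1) / (2k+1)!, so substituting t = x, only odd powers of x are nonzero, with coefficient of x^(2k+1) equal to (-1)^k / (2k+1)!.
Write 5 = 2*2 + 1, giving the coefficient (-1)^2 / 5! = 1/120 = 1/120.

1/120


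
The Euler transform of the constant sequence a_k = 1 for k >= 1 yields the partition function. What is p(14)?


The Euler transform converts the sequence a_k = 1 into the number of integer partitions.
Using the recurrence or dynamic programming:
p(14) = 135

135


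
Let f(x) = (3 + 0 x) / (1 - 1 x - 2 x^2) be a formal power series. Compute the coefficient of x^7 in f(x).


Write f(x) = sum_{k>=0} a_k x^k. Multiplying both sides by 1 - 1 x - 2 x^2 gives
(1 - 1 x - 2 x^2) sum_{k>=0} a_k x^k = 3 + 0 x.
Matching coefficients:
 x^0: a_0 = 3
 x^1: a_1 - 1 a_0 = 0  =>  a_1 = 1*3 + 0 = 3
 x^k (k >= 2): a_k = 1 a_{k-1} + 2 a_{k-2}.
Iterating: a_2 = 9, a_3 = 15, a_4 = 33, a_5 = 63, a_6 = 129, a_7 = 255.
So the coefficient of x^7 is 255.

255


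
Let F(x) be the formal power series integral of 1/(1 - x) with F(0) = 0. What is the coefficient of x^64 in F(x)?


1/(1 - x) = sum_{k>=0} x^k. Integrating termwise and using F(0) = 0 gives
F(x) = sum_{k>=0} x^(k+1) / (k+1) = sum_{m>=1} x^m / m = -ln(1 - x).
So the coefficient of x^64 is 1/64 = 1/64.

1/64


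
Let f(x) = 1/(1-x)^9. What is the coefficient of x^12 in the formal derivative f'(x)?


Differentiate: d/dx [ 1/(1-x)^r ] = r / (1-x)^(r+1).
Here r = 9, so f'(x) = 9 / (1-x)^10.
The expansion of 1/(1-x)^(r+1) has coefficient of x^n equal to C(n+r, r).
So the coefficient of x^12 in f'(x) is
9 * C(21, 9) = 9 * 293930 = 2645370

2645370
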